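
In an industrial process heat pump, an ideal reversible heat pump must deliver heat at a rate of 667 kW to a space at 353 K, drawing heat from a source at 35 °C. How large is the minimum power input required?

T_C = 35 °C → 35 + 273.15 = 308.15 K.
Reversible heating COP: COP_HP = T_H/(T_H − T_C) = 353.00/44.85 = 7.8707.
W = Q_H/COP_HP = 667/7.8707 = 84.7 kW.

Ẇ_in ≈ 84.7 kW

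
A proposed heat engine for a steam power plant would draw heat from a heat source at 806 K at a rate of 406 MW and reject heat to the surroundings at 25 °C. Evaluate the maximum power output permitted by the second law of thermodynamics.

T_C = 25 °C → 25 + 273.15 = 298.15 K.
The upper bound on efficiency is η_max = 1 − T_C/T_H = 1 − 298.15/806.00 = 0.6301.
W_max = η_max · Q_H = 0.6301 × 406 = 255.8 MW.

Ẇ_max ≈ 255.8 MW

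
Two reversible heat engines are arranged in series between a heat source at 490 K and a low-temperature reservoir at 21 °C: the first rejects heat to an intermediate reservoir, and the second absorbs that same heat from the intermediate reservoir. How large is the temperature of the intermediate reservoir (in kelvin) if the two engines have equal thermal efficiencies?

T_m ≈ 379.6 K

T_C = 21 °C → 21 + 273.15 = 294.15 K.
Equal efficiencies require 1 − T_m/T_H = 1 − T_C/T_m, i.e. T_m/T_H = T_C/T_m, so T_m = √(T_H·T_C) = √(490.00 × 294.15) = 379.6 K.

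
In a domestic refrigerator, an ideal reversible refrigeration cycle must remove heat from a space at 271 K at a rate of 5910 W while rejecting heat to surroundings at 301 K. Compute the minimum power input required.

Ẇ_in ≈ 654 W

For a reversible refrigerator, COP_R = T_C/(T_H − T_C) = 271.00/30.00 = 9.0333.
W = Q_C/COP_R = 5910/9.0333 = 654 W.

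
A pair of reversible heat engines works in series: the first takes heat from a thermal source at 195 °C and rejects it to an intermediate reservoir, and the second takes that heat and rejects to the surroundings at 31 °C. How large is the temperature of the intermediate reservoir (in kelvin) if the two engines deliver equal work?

T_H = 195 °C → 195 + 273.15 = 468.15 K.
T_C = 31 °C → 31 + 273.15 = 304.15 K.
For reversible stages Q_m = Q_H·(T_m/T_H). Setting W₁ = Q_H(1 − T_m/T_H) equal to W₂ = Q_m(1 − T_C/T_m) = Q_H·(T_m − T_C)/T_H gives T_H − T_m = T_m − T_C, so T_m = (T_H + T_C)/2 = (468.15 + 304.15)/2 = 386 K.

T_m ≈ 386 K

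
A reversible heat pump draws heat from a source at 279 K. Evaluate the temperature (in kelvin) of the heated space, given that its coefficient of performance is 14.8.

T_H ≈ 299.2 K

COP_HP = T_H/(T_H − T_C) ⇒ T_H = T_C·COP_HP/(COP_HP − 1) = 279.00 × 14.8/(14.8 − 1) = 299.2 K.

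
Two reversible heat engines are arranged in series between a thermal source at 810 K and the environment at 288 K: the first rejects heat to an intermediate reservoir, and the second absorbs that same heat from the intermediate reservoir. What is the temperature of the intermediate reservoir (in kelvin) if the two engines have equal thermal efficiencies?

Equal efficiencies require 1 − T_m/T_H = 1 − T_C/T_m, i.e. T_m/T_H = T_C/T_m, so T_m = √(T_H·T_C) = √(810.00 × 288.00) = 483 K.

T_m ≈ 483 K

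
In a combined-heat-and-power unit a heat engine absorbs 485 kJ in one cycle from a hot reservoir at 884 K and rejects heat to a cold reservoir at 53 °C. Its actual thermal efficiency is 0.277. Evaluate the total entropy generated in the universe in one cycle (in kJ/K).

T_C = 53 °C → 53 + 273.15 = 326.15 K.
W = η·Q_H = 0.277 × 485 = 134.3 kJ, so Q_C = Q_H − W = 350.7 kJ.
The hot reservoir loses entropy Q_H/T_H = 485/884.00 = 0.5486 kJ/K; the cold reservoir gains Q_C/T_C = 350.7/326.15 = 1.075 kJ/K.
ΔS_univ = −Q_H/T_H + Q_C/T_C = 0.526 kJ/K (> 0, since η = 0.277 < η_Carnot = 0.631).

ΔS_univ ≈ 0.526 kJ/K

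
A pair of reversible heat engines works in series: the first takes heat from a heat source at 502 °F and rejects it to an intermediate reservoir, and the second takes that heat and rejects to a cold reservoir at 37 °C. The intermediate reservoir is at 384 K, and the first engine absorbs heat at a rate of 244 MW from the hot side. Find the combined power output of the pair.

T_H = 502 °F → (502 − 32) × 5/9 = 261.11 °C = 534.26 K.
T_C = 37 °C → 37 + 273.15 = 310.15 K.
Two reversible stages in series are equivalent to a single Carnot engine between T_H and T_C, so η_total = 1 − T_C/T_H = 1 − 310.15/534.26 = 0.4195.
W_total = η_total · Q_H = 0.4195 × 244 = 102 MW.

Ẇ_total ≈ 102 MW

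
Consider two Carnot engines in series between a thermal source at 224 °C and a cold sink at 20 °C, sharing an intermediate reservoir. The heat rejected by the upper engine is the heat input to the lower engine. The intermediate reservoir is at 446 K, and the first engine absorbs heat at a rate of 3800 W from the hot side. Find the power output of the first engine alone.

Ẇ₁ ≈ 391.0 W

T_H = 224 °C → 224 + 273.15 = 497.15 K.
T_C = 20 °C → 20 + 273.15 = 293.15 K.
First-stage efficiency η₁ = 1 − T_m/T_H = 1 − 446.00/497.15 = 0.1029.
W₁ = η₁·Q_H = 0.1029 × 3800 = 391.0 W.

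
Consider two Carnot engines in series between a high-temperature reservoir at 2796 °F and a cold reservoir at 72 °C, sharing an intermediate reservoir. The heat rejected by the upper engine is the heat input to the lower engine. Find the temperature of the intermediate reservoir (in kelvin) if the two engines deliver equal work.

T_m ≈ 1077 K

T_H = 2796 °F → (2796 − 32) × 5/9 = 1535.56 °C = 1808.71 K.
T_C = 72 °C → 72 + 273.15 = 345.15 K.
For reversible stages Q_m = Q_H·(T_m/T_H). Setting W₁ = Q_H(1 − T_m/T_H) equal to W₂ = Q_m(1 − T_C/T_m) = Q_H·(T_m − T_C)/T_H gives T_H − T_m = T_m − T_C, so T_m = (T_H + T_C)/2 = (1808.71 + 345.15)/2 = 1077 K.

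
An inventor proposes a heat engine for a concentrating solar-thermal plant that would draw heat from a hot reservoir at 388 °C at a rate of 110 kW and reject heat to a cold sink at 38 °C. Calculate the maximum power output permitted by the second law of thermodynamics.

Ẇ_max ≈ 58.2 kW

T_H = 388 °C → 388 + 273.15 = 661.15 K.
T_C = 38 °C → 38 + 273.15 = 311.15 K.
No engine can exceed the Carnot limit: η_max = 1 − T_C/T_H = 1 − 311.15/661.15 = 0.5294.
W_max = η_max · Q_H = 0.5294 × 110 = 58.2 kW.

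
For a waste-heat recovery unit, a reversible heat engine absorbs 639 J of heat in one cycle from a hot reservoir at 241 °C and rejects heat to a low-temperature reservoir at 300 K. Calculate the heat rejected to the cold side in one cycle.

Q_C ≈ 373 J

T_H = 241 °C → 241 + 273.15 = 514.15 K.
Carnot efficiency: η = 1 − T_C/T_H = 1 − 300.00/514.15 = 0.4165.
For a reversible cycle Q_C/Q_H = T_C/T_H, so Q_C = 639 × 300.00/514.15 = 373 J.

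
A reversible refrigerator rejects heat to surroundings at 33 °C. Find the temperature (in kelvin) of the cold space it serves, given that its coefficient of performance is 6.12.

T_H = 33 °C → 33 + 273.15 = 306.15 K.
COP_R = T_C/(T_H − T_C) ⇒ T_C = T_H·COP_R/(1 + COP_R) = 306.15 × 6.12/(1 + 6.12) = 263 K.

T_C ≈ 263 K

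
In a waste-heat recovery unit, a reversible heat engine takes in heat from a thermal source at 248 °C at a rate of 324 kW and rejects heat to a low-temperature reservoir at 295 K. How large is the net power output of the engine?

Ẇ ≈ 141 kW

T_H = 248 °C → 248 + 273.15 = 521.15 K.
η_rev = 1 − T_C/T_H = 1 − 295.00/521.15 = 0.4339.
W = η·Q_H = 0.4339 × 324 = 141 kW.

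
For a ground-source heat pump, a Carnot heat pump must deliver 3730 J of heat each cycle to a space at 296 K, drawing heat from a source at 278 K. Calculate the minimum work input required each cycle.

The Carnot heat-pump COP is COP_HP = T_H/(T_H − T_C) = 296.00/18.00 = 16.4444.
W = Q_H/COP_HP = 3730/16.4444 = 226.8 J.

W_in ≈ 226.8 J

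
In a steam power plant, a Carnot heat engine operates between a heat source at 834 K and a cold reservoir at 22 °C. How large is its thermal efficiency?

T_C = 22 °C → 22 + 273.15 = 295.15 K.
η_rev = 1 − T_C/T_H = 1 − 295.15/834.00 = 0.646.

η ≈ 0.646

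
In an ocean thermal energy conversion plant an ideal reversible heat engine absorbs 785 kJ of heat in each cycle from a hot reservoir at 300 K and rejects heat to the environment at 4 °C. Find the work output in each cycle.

T_C = 4 °C → 4 + 273.15 = 277.15 K.
Since the cycle is reversible, η = 1 − T_C/T_H = 1 − 277.15/300.00 = 0.0762.
W = η·Q_H = 0.0762 × 785 = 59.79 kJ.

W ≈ 59.79 kJ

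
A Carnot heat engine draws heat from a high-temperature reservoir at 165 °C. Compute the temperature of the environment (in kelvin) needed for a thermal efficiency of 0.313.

T_H = 165 °C → 165 + 273.15 = 438.15 K.
From η = 1 − T_C/T_H, T_C = T_H·(1 − η) = 438.15 × (1 − 0.313) = 301 K.

T_C ≈ 301 K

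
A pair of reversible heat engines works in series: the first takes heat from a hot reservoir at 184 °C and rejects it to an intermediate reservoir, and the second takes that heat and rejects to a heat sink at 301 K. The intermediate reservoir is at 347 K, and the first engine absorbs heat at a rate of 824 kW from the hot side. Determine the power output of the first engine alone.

T_H = 184 °C → 184 + 273.15 = 457.15 K.
First-stage efficiency η₁ = 1 − T_m/T_H = 1 − 347.00/457.15 = 0.2409.
W₁ = η₁·Q_H = 0.2409 × 824 = 198.5 kW.

Ẇ₁ ≈ 198.5 kW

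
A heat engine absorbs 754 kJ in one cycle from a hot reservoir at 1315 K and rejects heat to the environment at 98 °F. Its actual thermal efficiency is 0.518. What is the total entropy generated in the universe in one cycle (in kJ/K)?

T_C = 98 °F → (98 − 32) × 5/9 = 36.67 °C = 309.82 K.
W = η·Q_H = 0.518 × 754 = 390.6 kJ, so Q_C = Q_H − W = 363.4 kJ.
Reservoir entropy changes: ΔS_H = −Q_H/T_H = −754/1315.00 = -0.5734 kJ/K and ΔS_C = +Q_C/T_C = 363.4/309.82 = 1.173 kJ/K.
ΔS_univ = −Q_H/T_H + Q_C/T_C = 0.5997 kJ/K (> 0, since η = 0.518 < η_Carnot = 0.764).

ΔS_univ ≈ 0.5997 kJ/K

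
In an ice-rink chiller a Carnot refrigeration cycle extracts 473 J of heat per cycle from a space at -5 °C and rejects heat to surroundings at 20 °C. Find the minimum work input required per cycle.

W_in ≈ 44.1 J

T_H = 20 °C → 20 + 273.15 = 293.15 K.
T_C = -5 °C → -5 + 273.15 = 268.15 K.
COP_R = T_C/(T_H − T_C) = 268.15/25.00 = 10.7260.
W = Q_C/COP_R = 473/10.7260 = 44.1 J.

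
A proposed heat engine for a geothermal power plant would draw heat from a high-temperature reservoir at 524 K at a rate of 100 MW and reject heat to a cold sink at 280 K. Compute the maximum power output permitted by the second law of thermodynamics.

Ẇ_max ≈ 46.6 MW

The second-law ceiling is the Carnot efficiency, η_max = 1 − T_C/T_H = 1 − 280.00/524.00 = 0.4656.
W_max = η_max · Q_H = 0.4656 × 100 = 46.6 MW.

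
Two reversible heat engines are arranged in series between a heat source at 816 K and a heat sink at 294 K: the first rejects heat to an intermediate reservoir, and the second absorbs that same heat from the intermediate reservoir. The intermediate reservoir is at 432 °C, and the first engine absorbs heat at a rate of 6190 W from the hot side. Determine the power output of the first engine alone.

Ẇ₁ ≈ 840.9 W

T_m = 432 °C → 432 + 273.15 = 705.15 K.
First-stage efficiency η₁ = 1 − T_m/T_H = 1 − 705.15/816.00 = 0.1358.
W₁ = η₁·Q_H = 0.1358 × 6190 = 840.9 W.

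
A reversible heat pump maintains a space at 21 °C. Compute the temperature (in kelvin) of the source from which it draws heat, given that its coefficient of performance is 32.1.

T_H = 21 °C → 21 + 273.15 = 294.15 K.
COP_HP = T_H/(T_H − T_C) ⇒ T_C = T_H·(COP_HP − 1)/COP_HP = 294.15 × (32.1 − 1)/32.1 = 285 K.

T_C ≈ 285 K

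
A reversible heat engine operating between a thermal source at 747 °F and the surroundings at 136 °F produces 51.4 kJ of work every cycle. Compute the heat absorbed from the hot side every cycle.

T_H = 747 °F → (747 − 32) × 5/9 = 397.22 °C = 670.37 K.
T_C = 136 °F → (136 − 32) × 5/9 = 57.78 °C = 330.93 K.
η_rev = 1 − T_C/T_H = 1 − 330.93/670.37 = 0.5064.
Q_H = W/η = 51.4/0.5064 = 102 kJ.

Q_H ≈ 102 kJ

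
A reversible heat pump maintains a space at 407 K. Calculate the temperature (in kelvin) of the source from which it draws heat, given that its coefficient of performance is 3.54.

T_C ≈ 292 K

COP_HP = T_H/(T_H − T_C) ⇒ T_C = T_H·(COP_HP − 1)/COP_HP = 407.00 × (3.54 − 1)/3.54 = 292 K.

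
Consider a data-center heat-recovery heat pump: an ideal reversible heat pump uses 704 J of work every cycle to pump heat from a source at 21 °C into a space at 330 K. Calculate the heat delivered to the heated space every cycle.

Q_H ≈ 6480 J

T_C = 21 °C → 21 + 273.15 = 294.15 K.
Reversible heating COP: COP_HP = T_H/(T_H − T_C) = 330.00/35.85 = 9.2050.
Q_H = COP_HP · W = 9.2050 × 704 = 6480 J.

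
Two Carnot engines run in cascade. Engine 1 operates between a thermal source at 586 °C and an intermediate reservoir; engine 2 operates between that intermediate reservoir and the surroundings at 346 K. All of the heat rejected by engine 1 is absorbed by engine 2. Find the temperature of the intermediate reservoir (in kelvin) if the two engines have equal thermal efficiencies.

T_m ≈ 545.2 K

T_H = 586 °C → 586 + 273.15 = 859.15 K.
Equal efficiencies require 1 − T_m/T_H = 1 − T_C/T_m, i.e. T_m/T_H = T_C/T_m, so T_m = √(T_H·T_C) = √(859.15 × 346.00) = 545.2 K.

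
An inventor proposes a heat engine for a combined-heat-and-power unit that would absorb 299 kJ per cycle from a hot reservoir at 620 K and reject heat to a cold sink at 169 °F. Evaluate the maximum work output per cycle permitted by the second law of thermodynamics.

W_max ≈ 131 kJ

T_C = 169 °F → (169 − 32) × 5/9 = 76.11 °C = 349.26 K.
By the Carnot theorem, η_max = 1 − T_C/T_H = 1 − 349.26/620.00 = 0.4367.
W_max = η_max · Q_H = 0.4367 × 299 = 131 kJ.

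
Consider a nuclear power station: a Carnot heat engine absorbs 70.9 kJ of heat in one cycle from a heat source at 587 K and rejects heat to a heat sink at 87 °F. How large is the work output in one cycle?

W ≈ 34.2 kJ

T_C = 87 °F → (87 − 32) × 5/9 = 30.56 °C = 303.71 K.
The Carnot efficiency is η = 1 − T_C/T_H = 1 − 303.71/587.00 = 0.4826.
W = η·Q_H = 0.4826 × 70.9 = 34.2 kJ.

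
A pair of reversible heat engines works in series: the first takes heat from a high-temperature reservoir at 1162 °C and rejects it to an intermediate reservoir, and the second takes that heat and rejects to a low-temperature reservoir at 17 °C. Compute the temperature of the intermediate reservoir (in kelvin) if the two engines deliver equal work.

T_m ≈ 863 K

T_H = 1162 °C → 1162 + 273.15 = 1435.15 K.
T_C = 17 °C → 17 + 273.15 = 290.15 K.
For reversible stages Q_m = Q_H·(T_m/T_H). Setting W₁ = Q_H(1 − T_m/T_H) equal to W₂ = Q_m(1 − T_C/T_m) = Q_H·(T_m − T_C)/T_H gives T_H − T_m = T_m − T_C, so T_m = (T_H + T_C)/2 = (1435.15 + 290.15)/2 = 863 K.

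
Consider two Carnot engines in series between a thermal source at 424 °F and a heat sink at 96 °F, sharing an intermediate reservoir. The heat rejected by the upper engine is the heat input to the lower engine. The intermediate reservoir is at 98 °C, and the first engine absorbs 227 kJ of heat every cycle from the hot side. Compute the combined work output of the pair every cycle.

W_total ≈ 84.3 kJ

T_H = 424 °F → (424 − 32) × 5/9 = 217.78 °C = 490.93 K.
T_C = 96 °F → (96 − 32) × 5/9 = 35.56 °C = 308.71 K.
Two reversible stages in series are equivalent to a single Carnot engine between T_H and T_C, so η_total = 1 − T_C/T_H = 1 − 308.71/490.93 = 0.3712.
W_total = η_total · Q_H = 0.3712 × 227 = 84.3 kJ.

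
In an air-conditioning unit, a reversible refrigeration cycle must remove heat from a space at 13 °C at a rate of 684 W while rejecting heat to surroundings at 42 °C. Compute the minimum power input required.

T_H = 42 °C → 42 + 273.15 = 315.15 K.
T_C = 13 °C → 13 + 273.15 = 286.15 K.
The reversible coefficient of performance is COP_R = T_C/(T_H − T_C) = 286.15/29.00 = 9.8672.
W = Q_C/COP_R = 684/9.8672 = 69.32 W.

Ẇ_in ≈ 69.32 W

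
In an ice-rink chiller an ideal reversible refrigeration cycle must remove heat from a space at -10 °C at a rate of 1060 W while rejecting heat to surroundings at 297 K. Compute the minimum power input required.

T_C = -10 °C → -10 + 273.15 = 263.15 K.
Carnot COP: COP_R = T_C/(T_H − T_C) = 263.15/33.85 = 7.7740.
W = Q_C/COP_R = 1060/7.7740 = 136.4 W.

Ẇ_in ≈ 136.4 W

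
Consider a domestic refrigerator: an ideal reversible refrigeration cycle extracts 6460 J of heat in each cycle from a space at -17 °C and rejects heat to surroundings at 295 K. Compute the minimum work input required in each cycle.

W_in ≈ 979.8 J

T_C = -17 °C → -17 + 273.15 = 256.15 K.
For a reversible refrigerator, COP_R = T_C/(T_H − T_C) = 256.15/38.85 = 6.5933.
W = Q_C/COP_R = 6460/6.5933 = 979.8 J.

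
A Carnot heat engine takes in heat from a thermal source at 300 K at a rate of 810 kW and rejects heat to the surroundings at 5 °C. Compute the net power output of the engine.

Ẇ ≈ 59.00 kW

T_C = 5 °C → 5 + 273.15 = 278.15 K.
Since the cycle is reversible, η = 1 − T_C/T_H = 1 − 278.15/300.00 = 0.0728.
W = η·Q_H = 0.0728 × 810 = 59.00 kW.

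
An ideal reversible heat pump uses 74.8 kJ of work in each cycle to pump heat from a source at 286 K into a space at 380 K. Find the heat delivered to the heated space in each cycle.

COP_HP = T_H/(T_H − T_C) = 380.00/94.00 = 4.0426.
Q_H = COP_HP · W = 4.0426 × 74.8 = 302 kJ.

Q_H ≈ 302 kJ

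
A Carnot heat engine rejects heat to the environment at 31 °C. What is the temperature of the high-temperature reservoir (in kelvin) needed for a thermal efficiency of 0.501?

T_C = 31 °C → 31 + 273.15 = 304.15 K.
From η = 1 − T_C/T_H, solving for T_H gives T_H = T_C/(1 − η) = 304.15/(1 − 0.501) = 610 K.

T_H ≈ 610 K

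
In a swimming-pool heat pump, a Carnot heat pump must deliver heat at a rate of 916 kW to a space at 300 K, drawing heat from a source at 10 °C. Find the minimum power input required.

T_C = 10 °C → 10 + 273.15 = 283.15 K.
Reversible heating COP: COP_HP = T_H/(T_H − T_C) = 300.00/16.85 = 17.8042.
W = Q_H/COP_HP = 916/17.8042 = 51.4 kW.

Ẇ_in ≈ 51.4 kW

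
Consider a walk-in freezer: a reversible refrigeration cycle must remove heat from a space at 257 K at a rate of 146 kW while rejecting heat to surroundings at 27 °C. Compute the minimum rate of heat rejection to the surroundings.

T_H = 27 °C → 27 + 273.15 = 300.15 K.
For a reversible cycle Q_H/Q_C = T_H/T_C, so Q_H = Q_C·T_H/T_C = 146 × 300.15/257.00 = 171 kW.

Q̇_H ≈ 171 kW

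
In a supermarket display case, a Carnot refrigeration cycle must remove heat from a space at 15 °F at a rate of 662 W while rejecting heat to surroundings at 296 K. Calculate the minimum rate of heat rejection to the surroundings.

T_C = 15 °F → (15 − 32) × 5/9 = -9.44 °C = 263.71 K.
For a reversible cycle Q_H/Q_C = T_H/T_C, so Q_H = Q_C·T_H/T_C = 662 × 296.00/263.71 = 743 W.

Q̇_H ≈ 743 W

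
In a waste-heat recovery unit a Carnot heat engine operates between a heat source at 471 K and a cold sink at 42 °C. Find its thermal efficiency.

η ≈ 0.331

T_C = 42 °C → 42 + 273.15 = 315.15 K.
η_rev = 1 − T_C/T_H = 1 − 315.15/471.00 = 0.331.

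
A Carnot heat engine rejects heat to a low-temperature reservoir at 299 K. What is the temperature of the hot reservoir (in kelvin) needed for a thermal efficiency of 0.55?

T_H ≈ 664.4 K

From η = 1 − T_C/T_H, solving for T_H gives T_H = T_C/(1 − η) = 299.00/(1 − 0.55) = 664.4 K.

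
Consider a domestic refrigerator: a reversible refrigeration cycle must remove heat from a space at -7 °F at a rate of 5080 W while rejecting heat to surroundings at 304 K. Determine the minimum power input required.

T_C = -7 °F → (-7 − 32) × 5/9 = -21.67 °C = 251.48 K.
COP_R = T_C/(T_H − T_C) = 251.48/52.52 = 4.7886.
W = Q_C/COP_R = 5080/4.7886 = 1060 W.

Ẇ_in ≈ 1060 W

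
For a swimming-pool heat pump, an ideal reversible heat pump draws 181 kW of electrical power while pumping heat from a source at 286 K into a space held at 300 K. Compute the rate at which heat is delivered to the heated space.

Q̇_H ≈ 3880 kW

COP_HP = T_H/(T_H − T_C) = 300.00/14.00 = 21.4286.
Q_H = COP_HP · W = 21.4286 × 181 = 3880 kW.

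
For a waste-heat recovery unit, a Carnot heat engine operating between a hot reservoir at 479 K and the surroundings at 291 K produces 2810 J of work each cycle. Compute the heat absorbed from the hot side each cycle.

Since the cycle is reversible, η = 1 − T_C/T_H = 1 − 291.00/479.00 = 0.3925.
Q_H = W/η = 2810/0.3925 = 7160 J.

Q_H ≈ 7160 J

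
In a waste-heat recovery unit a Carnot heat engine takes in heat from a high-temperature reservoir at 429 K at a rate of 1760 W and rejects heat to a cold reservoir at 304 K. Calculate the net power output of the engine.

Ẇ ≈ 513 W

Since the cycle is reversible, η = 1 − T_C/T_H = 1 − 304.00/429.00 = 0.2914.
W = η·Q_H = 0.2914 × 1760 = 513 W.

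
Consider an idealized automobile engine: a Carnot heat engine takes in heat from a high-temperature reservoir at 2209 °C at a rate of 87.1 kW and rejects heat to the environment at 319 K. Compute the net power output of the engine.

T_H = 2209 °C → 2209 + 273.15 = 2482.15 K.
η_rev = 1 − T_C/T_H = 1 − 319.00/2482.15 = 0.8715.
W = η·Q_H = 0.8715 × 87.1 = 75.9 kW.

Ẇ ≈ 75.9 kW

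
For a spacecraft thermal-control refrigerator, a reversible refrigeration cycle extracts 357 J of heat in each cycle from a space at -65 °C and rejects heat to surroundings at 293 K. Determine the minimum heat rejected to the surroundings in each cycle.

T_C = -65 °C → -65 + 273.15 = 208.15 K.
For a reversible cycle Q_H/Q_C = T_H/T_C, so Q_H = Q_C·T_H/T_C = 357 × 293.00/208.15 = 503 J.

Q_H ≈ 503 J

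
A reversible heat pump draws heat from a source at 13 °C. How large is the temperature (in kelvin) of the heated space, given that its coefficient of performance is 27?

T_H ≈ 297 K

T_C = 13 °C → 13 + 273.15 = 286.15 K.
COP_HP = T_H/(T_H − T_C) ⇒ T_H = T_C·COP_HP/(COP_HP − 1) = 286.15 × 27/(27 − 1) = 297 K.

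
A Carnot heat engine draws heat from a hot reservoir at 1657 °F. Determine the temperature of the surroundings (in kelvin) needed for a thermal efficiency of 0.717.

T_C ≈ 333 K

T_H = 1657 °F → (1657 − 32) × 5/9 = 902.78 °C = 1175.93 K.
From η = 1 − T_C/T_H, T_C = T_H·(1 − η) = 1175.93 × (1 − 0.717) = 333 K.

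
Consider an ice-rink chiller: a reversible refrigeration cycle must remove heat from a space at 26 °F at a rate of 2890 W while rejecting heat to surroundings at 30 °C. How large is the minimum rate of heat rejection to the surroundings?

T_H = 30 °C → 30 + 273.15 = 303.15 K.
T_C = 26 °F → (26 − 32) × 5/9 = -3.33 °C = 269.82 K.
For a reversible cycle Q_H/Q_C = T_H/T_C, so Q_H = Q_C·T_H/T_C = 2890 × 303.15/269.82 = 3250 W.

Q̇_H ≈ 3250 W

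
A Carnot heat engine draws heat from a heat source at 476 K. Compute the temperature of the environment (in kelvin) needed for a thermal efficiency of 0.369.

T_C ≈ 300 K

From η = 1 − T_C/T_H, T_C = T_H·(1 − η) = 476.00 × (1 − 0.369) = 300 K.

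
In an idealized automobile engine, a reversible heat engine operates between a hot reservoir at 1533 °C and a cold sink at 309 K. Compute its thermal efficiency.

η ≈ 0.8289

T_H = 1533 °C → 1533 + 273.15 = 1806.15 K.
η_rev = 1 − T_C/T_H = 1 − 309.00/1806.15 = 0.8289.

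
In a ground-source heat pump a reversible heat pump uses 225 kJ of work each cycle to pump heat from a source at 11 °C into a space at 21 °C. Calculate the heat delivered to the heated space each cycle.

T_H = 21 °C → 21 + 273.15 = 294.15 K.
T_C = 11 °C → 11 + 273.15 = 284.15 K.
Reversible heating COP: COP_HP = T_H/(T_H − T_C) = 294.15/10.00 = 29.4150.
Q_H = COP_HP · W = 29.4150 × 225 = 6620 kJ.

Q_H ≈ 6620 kJ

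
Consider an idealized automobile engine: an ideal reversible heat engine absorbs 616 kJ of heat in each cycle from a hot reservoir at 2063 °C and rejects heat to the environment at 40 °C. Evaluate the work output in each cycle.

T_H = 2063 °C → 2063 + 273.15 = 2336.15 K.
T_C = 40 °C → 40 + 273.15 = 313.15 K.
The Carnot efficiency is η = 1 − T_C/T_H = 1 − 313.15/2336.15 = 0.8660.
W = η·Q_H = 0.8660 × 616 = 533.4 kJ.

W ≈ 533.4 kJ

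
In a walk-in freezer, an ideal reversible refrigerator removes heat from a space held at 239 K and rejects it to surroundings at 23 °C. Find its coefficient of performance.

T_H = 23 °C → 23 + 273.15 = 296.15 K.
For a reversible refrigerator, COP_R = T_C/(T_H − T_C) = 239.00/(296.15 − 239.00) = 4.18.

COP_R ≈ 4.18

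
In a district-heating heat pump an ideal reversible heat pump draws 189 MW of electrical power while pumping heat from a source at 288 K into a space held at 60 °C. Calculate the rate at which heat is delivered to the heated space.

Q̇_H ≈ 1395 MW

T_H = 60 °C → 60 + 273.15 = 333.15 K.
COP_HP = T_H/(T_H − T_C) = 333.15/45.15 = 7.3787.
Q_H = COP_HP · W = 7.3787 × 189 = 1395 MW.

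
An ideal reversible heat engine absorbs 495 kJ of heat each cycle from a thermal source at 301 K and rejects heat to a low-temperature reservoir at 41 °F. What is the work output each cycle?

T_C = 41 °F → (41 − 32) × 5/9 = 5.00 °C = 278.15 K.
The Carnot efficiency is η = 1 − T_C/T_H = 1 − 278.15/301.00 = 0.0759.
W = η·Q_H = 0.0759 × 495 = 37.58 kJ.

W ≈ 37.58 kJ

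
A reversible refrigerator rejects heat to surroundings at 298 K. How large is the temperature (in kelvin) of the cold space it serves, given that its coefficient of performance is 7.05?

COP_R = T_C/(T_H − T_C) ⇒ T_C = T_H·COP_R/(1 + COP_R) = 298.00 × 7.05/(1 + 7.05) = 261.0 K.

T_C ≈ 261.0 K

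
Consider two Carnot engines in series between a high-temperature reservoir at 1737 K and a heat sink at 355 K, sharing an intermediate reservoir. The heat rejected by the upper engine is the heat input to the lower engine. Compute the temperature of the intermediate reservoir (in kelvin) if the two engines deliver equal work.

T_m ≈ 1046 K

For reversible stages Q_m = Q_H·(T_m/T_H). Setting W₁ = Q_H(1 − T_m/T_H) equal to W₂ = Q_m(1 − T_C/T_m) = Q_H·(T_m − T_C)/T_H gives T_H − T_m = T_m − T_C, so T_m = (T_H + T_C)/2 = (1737.00 + 355.00)/2 = 1046 K.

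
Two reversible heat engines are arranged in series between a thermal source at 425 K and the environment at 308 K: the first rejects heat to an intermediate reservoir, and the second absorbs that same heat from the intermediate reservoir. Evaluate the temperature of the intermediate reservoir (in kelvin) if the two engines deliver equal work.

T_m ≈ 366 K

For reversible stages Q_m = Q_H·(T_m/T_H). Setting W₁ = Q_H(1 − T_m/T_H) equal to W₂ = Q_m(1 − T_C/T_m) = Q_H·(T_m − T_C)/T_H gives T_H − T_m = T_m − T_C, so T_m = (T_H + T_C)/2 = (425.00 + 308.00)/2 = 366 K.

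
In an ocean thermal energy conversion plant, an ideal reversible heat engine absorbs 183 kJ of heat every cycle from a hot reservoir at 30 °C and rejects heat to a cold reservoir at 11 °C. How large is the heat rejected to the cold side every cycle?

T_H = 30 °C → 30 + 273.15 = 303.15 K.
T_C = 11 °C → 11 + 273.15 = 284.15 K.
For a reversible engine, η = 1 − T_C/T_H = 1 − 284.15/303.15 = 0.0627.
For a reversible cycle Q_C/Q_H = T_C/T_H, so Q_C = 183 × 284.15/303.15 = 172 kJ.

Q_C ≈ 172 kJ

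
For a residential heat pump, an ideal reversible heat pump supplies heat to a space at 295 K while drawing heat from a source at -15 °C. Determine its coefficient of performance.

COP_HP ≈ 8.005

T_C = -15 °C → -15 + 273.15 = 258.15 K.
The Carnot heat-pump COP is COP_HP = T_H/(T_H − T_C) = 295.00/(295.00 − 258.15) = 8.005.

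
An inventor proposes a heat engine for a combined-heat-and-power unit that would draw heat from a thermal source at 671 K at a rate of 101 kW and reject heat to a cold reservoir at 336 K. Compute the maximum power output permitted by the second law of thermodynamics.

No engine can exceed the Carnot limit: η_max = 1 − T_C/T_H = 1 − 336.00/671.00 = 0.4993.
W_max = η_max · Q_H = 0.4993 × 101 = 50.4 kW.

Ẇ_max ≈ 50.4 kW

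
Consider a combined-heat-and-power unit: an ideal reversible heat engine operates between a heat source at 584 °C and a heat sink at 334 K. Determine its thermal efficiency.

T_H = 584 °C → 584 + 273.15 = 857.15 K.
η_rev = 1 − T_C/T_H = 1 − 334.00/857.15 = 0.610.

η ≈ 0.610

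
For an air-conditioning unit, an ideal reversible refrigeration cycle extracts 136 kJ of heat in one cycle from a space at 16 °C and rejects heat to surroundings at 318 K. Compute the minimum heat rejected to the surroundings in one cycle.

Q_H ≈ 149.6 kJ

T_C = 16 °C → 16 + 273.15 = 289.15 K.
For a reversible cycle Q_H/Q_C = T_H/T_C, so Q_H = Q_C·T_H/T_C = 136 × 318.00/289.15 = 149.6 kJ.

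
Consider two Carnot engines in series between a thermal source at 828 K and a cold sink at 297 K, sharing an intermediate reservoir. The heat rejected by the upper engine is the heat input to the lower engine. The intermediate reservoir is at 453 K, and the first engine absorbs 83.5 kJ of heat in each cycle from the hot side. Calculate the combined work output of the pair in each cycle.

Two reversible stages in series are equivalent to a single Carnot engine between T_H and T_C, so η_total = 1 − T_C/T_H = 1 − 297.00/828.00 = 0.6413.
W_total = η_total · Q_H = 0.6413 × 83.5 = 53.55 kJ.

W_total ≈ 53.55 kJ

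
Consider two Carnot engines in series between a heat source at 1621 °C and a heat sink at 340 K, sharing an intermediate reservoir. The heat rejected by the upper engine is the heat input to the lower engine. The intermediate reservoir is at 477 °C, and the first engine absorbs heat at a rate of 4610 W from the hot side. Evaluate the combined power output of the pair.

Ẇ_total ≈ 3780 W

T_H = 1621 °C → 1621 + 273.15 = 1894.15 K.
Two reversible stages in series are equivalent to a single Carnot engine between T_H and T_C, so η_total = 1 − T_C/T_H = 1 − 340.00/1894.15 = 0.8205.
W_total = η_total · Q_H = 0.8205 × 4610 = 3780 W.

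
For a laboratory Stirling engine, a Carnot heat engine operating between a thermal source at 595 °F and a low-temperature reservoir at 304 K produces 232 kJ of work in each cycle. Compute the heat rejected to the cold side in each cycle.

Q_C ≈ 250.2 kJ

T_H = 595 °F → (595 − 32) × 5/9 = 312.78 °C = 585.93 K.
η_rev = 1 − T_C/T_H = 1 − 304.00/585.93 = 0.4812.
Since Q_C/Q_H = T_C/T_H and Q_H = W/η, Q_C = W·T_C/(T_H − T_C) = 232 × 304.00/281.93 = 250.2 kJ.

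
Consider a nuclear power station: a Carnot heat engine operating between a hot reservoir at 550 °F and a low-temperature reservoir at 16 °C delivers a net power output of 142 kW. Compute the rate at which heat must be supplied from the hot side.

T_H = 550 °F → (550 − 32) × 5/9 = 287.78 °C = 560.93 K.
T_C = 16 °C → 16 + 273.15 = 289.15 K.
The Carnot efficiency is η = 1 − T_C/T_H = 1 − 289.15/560.93 = 0.4845.
Q_H = W/η = 142/0.4845 = 293 kW.

Q̇_H ≈ 293 kW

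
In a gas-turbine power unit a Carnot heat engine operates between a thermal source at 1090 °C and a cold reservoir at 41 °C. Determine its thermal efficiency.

T_H = 1090 °C → 1090 + 273.15 = 1363.15 K.
T_C = 41 °C → 41 + 273.15 = 314.15 K.
η_rev = 1 − T_C/T_H = 1 − 314.15/1363.15 = 0.770.

η ≈ 0.770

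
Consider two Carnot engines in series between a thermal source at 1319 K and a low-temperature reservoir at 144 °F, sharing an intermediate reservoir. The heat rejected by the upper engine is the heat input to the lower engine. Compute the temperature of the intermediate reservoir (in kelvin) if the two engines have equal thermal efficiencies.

T_C = 144 °F → (144 − 32) × 5/9 = 62.22 °C = 335.37 K.
Equal efficiencies require 1 − T_m/T_H = 1 − T_C/T_m, i.e. T_m/T_H = T_C/T_m, so T_m = √(T_H·T_C) = √(1319.00 × 335.37) = 665 K.

T_m ≈ 665 K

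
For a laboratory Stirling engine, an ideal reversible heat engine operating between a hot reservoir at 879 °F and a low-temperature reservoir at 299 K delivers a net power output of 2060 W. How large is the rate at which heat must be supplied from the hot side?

Q̇_H ≈ 3445 W

T_H = 879 °F → (879 − 32) × 5/9 = 470.56 °C = 743.71 K.
η_rev = 1 − T_C/T_H = 1 − 299.00/743.71 = 0.5980.
Q_H = W/η = 2060/0.5980 = 3445 W.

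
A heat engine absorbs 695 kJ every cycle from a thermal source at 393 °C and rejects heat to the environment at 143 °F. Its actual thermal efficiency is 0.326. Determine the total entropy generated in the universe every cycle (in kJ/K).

T_H = 393 °C → 393 + 273.15 = 666.15 K.
T_C = 143 °F → (143 − 32) × 5/9 = 61.67 °C = 334.82 K.
W = η·Q_H = 0.326 × 695 = 226.6 kJ, so Q_C = Q_H − W = 468.4 kJ.
Entropy balance on the reservoirs: −Q_H/T_H = -1.043 kJ/K, +Q_C/T_C = 1.399 kJ/K.
ΔS_univ = −Q_H/T_H + Q_C/T_C = 0.3558 kJ/K (> 0, since η = 0.326 < η_Carnot = 0.497).

ΔS_univ ≈ 0.3558 kJ/K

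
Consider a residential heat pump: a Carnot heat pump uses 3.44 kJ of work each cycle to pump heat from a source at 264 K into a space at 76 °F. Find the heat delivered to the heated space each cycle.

Q_H ≈ 30.5 kJ

T_H = 76 °F → (76 − 32) × 5/9 = 24.44 °C = 297.59 K.
The Carnot heat-pump COP is COP_HP = T_H/(T_H − T_C) = 297.59/33.59 = 8.8584.
Q_H = COP_HP · W = 8.8584 × 3.44 = 30.5 kJ.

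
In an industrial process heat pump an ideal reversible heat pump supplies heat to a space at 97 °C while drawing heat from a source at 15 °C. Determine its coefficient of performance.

T_H = 97 °C → 97 + 273.15 = 370.15 K.
T_C = 15 °C → 15 + 273.15 = 288.15 K.
The Carnot heat-pump COP is COP_HP = T_H/(T_H − T_C) = 370.15/(370.15 − 288.15) = 4.51.

COP_HP ≈ 4.51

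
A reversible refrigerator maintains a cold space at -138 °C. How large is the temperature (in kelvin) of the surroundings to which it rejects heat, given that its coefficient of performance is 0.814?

T_C = -138 °C → -138 + 273.15 = 135.15 K.
COP_R = T_C/(T_H − T_C) ⇒ T_H = T_C·(1 + 1/COP_R) = 135.15 × (1 + 1/0.814) = 301.2 K.

T_H ≈ 301.2 K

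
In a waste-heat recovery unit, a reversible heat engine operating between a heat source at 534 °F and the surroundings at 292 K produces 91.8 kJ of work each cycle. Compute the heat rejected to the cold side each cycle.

Q_C ≈ 103 kJ

T_H = 534 °F → (534 − 32) × 5/9 = 278.89 °C = 552.04 K.
η_rev = 1 − T_C/T_H = 1 − 292.00/552.04 = 0.4711.
Since Q_C/Q_H = T_C/T_H and Q_H = W/η, Q_C = W·T_C/(T_H − T_C) = 91.8 × 292.00/260.04 = 103 kJ.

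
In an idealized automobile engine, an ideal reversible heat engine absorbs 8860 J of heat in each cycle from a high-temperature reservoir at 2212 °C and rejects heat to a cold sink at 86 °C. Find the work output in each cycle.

W ≈ 7580 J

T_H = 2212 °C → 2212 + 273.15 = 2485.15 K.
T_C = 86 °C → 86 + 273.15 = 359.15 K.
Since the cycle is reversible, η = 1 − T_C/T_H = 1 − 359.15/2485.15 = 0.8555.
W = η·Q_H = 0.8555 × 8860 = 7580 J.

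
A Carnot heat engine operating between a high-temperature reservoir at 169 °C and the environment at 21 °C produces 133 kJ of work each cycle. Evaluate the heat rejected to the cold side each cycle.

T_H = 169 °C → 169 + 273.15 = 442.15 K.
T_C = 21 °C → 21 + 273.15 = 294.15 K.
Since the cycle is reversible, η = 1 − T_C/T_H = 1 − 294.15/442.15 = 0.3347.
Since Q_C/Q_H = T_C/T_H and Q_H = W/η, Q_C = W·T_C/(T_H − T_C) = 133 × 294.15/148.00 = 264 kJ.

Q_C ≈ 264 kJ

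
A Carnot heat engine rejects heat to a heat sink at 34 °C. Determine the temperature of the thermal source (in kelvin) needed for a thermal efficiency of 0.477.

T_C = 34 °C → 34 + 273.15 = 307.15 K.
From η = 1 − T_C/T_H, solving for T_H gives T_H = T_C/(1 − η) = 307.15/(1 − 0.477) = 587 K.

T_H ≈ 587 K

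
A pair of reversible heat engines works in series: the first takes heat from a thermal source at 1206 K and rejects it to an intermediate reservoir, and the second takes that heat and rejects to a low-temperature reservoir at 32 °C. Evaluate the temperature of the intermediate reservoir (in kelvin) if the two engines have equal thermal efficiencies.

T_C = 32 °C → 32 + 273.15 = 305.15 K.
Equal efficiencies require 1 − T_m/T_H = 1 − T_C/T_m, i.e. T_m/T_H = T_C/T_m, so T_m = √(T_H·T_C) = √(1206.00 × 305.15) = 606.6 K.

T_m ≈ 606.6 K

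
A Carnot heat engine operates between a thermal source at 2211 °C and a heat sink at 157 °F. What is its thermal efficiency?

η ≈ 0.862

T_H = 2211 °C → 2211 + 273.15 = 2484.15 K.
T_C = 157 °F → (157 − 32) × 5/9 = 69.44 °C = 342.59 K.
Carnot efficiency: η = 1 − T_C/T_H = 1 − 342.59/2484.15 = 0.862.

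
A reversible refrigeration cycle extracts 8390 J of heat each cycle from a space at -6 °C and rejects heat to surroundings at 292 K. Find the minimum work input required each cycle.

W_in ≈ 780 J

T_C = -6 °C → -6 + 273.15 = 267.15 K.
COP_R = T_C/(T_H − T_C) = 267.15/24.85 = 10.7505.
W = Q_C/COP_R = 8390/10.7505 = 780 J.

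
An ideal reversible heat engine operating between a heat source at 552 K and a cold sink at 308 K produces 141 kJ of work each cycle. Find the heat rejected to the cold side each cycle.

The Carnot efficiency is η = 1 − T_C/T_H = 1 − 308.00/552.00 = 0.4420.
Since Q_C/Q_H = T_C/T_H and Q_H = W/η, Q_C = W·T_C/(T_H − T_C) = 141 × 308.00/244.00 = 178 kJ.

Q_C ≈ 178 kJ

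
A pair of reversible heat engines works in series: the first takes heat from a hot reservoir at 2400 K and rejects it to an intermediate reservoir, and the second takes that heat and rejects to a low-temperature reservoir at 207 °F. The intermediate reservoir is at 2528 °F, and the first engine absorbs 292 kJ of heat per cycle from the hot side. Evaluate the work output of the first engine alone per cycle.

W₁ ≈ 90.1 kJ

T_C = 207 °F → (207 − 32) × 5/9 = 97.22 °C = 370.37 K.
T_m = 2528 °F → (2528 − 32) × 5/9 = 1386.67 °C = 1659.82 K.
First-stage efficiency η₁ = 1 − T_m/T_H = 1 − 1659.82/2400.00 = 0.3084.
W₁ = η₁·Q_H = 0.3084 × 292 = 90.1 kJ.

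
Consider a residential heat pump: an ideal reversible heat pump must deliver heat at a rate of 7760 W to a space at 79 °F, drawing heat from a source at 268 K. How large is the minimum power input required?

T_H = 79 °F → (79 − 32) × 5/9 = 26.11 °C = 299.26 K.
COP_HP = T_H/(T_H − T_C) = 299.26/31.26 = 9.5730.
W = Q_H/COP_HP = 7760/9.5730 = 810.6 W.

Ẇ_in ≈ 810.6 W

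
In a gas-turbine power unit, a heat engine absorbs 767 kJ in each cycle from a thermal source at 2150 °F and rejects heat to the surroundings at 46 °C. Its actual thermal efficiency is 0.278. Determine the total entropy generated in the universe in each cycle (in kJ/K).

ΔS_univ ≈ 1.21 kJ/K

T_H = 2150 °F → (2150 − 32) × 5/9 = 1176.67 °C = 1449.82 K.
T_C = 46 °C → 46 + 273.15 = 319.15 K.
W = η·Q_H = 0.278 × 767 = 213.2 kJ, so Q_C = Q_H − W = 553.8 kJ.
Reservoir entropy changes: ΔS_H = −Q_H/T_H = −767/1449.82 = -0.5290 kJ/K and ΔS_C = +Q_C/T_C = 553.8/319.15 = 1.735 kJ/K.
ΔS_univ = −Q_H/T_H + Q_C/T_C = 1.21 kJ/K (> 0, since η = 0.278 < η_Carnot = 0.780).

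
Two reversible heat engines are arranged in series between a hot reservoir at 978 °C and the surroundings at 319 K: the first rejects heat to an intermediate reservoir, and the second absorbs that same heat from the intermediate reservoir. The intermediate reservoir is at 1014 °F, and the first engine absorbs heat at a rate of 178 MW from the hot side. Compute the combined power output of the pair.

Ẇ_total ≈ 133 MW

T_H = 978 °C → 978 + 273.15 = 1251.15 K.
Two reversible stages in series are equivalent to a single Carnot engine between T_H and T_C, so η_total = 1 − T_C/T_H = 1 − 319.00/1251.15 = 0.7450.
W_total = η_total · Q_H = 0.7450 × 178 = 133 MW.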